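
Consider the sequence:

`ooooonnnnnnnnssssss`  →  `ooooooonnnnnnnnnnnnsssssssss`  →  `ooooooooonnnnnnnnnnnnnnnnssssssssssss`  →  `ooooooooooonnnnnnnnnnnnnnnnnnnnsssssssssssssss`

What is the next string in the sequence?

ooooooooooooonnnnnnnnnnnnnnnnnnnnnnnnssssssssssssssssss

Reading off run lengths: o runs 5, 7, 9, 11; n runs 8, 12, 16, 20; s runs 6, 9, 12, 15 — each is linear in n, where the shown terms are n = 2, 3, 4, 5.
At n = 6 the blocks have lengths 13, 24, 18.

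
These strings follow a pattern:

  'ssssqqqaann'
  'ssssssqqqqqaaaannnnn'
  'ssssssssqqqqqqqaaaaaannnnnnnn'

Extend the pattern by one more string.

ssssssssssqqqqqqqqqaaaaaaaannnnnnnnnnn

Reading off run lengths: s runs 4, 6, 8; q runs 3, 5, 7; a runs 2, 4, 6; n runs 2, 5, 8 — each is linear in n (n = 1, 2, …).
At n = 4 the blocks have lengths 10, 9, 8, 11.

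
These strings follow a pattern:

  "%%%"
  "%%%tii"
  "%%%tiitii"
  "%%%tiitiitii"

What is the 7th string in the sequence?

Each term is the previous one with tii appended.
From %%%tiitiitii, 3 further steps: %%%tiitiitii → %%%tiitiitiitii → %%%tiitiitiitiitii → (answer).

%%%tiitiitiitiitiitii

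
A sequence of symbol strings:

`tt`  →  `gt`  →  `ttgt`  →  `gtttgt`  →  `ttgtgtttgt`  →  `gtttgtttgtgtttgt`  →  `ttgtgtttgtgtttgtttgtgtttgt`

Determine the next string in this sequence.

This is a Fibonacci-style word recurrence s(k) = s(k−2)·s(k−1): e.g. tt·gt = ttgt.
The next term joins gtttgtttgtgtttgt and ttgtgtttgtgtttgtttgtgtttgt.

gtttgtttgtgtttgtttgtgtttgtgtttgtttgtgtttgt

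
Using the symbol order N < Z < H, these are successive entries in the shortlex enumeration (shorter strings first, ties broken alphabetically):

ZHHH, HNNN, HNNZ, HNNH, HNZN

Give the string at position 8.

HNHN

Continuing the enumeration 3 steps past HNZN: HNZN → HNZZ → HNZH → (answer).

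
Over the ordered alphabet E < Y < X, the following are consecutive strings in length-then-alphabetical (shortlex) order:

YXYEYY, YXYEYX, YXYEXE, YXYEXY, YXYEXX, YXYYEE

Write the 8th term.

Stepping forward 2 times from YXYYEE: YXYYEE → YXYYEY, then the target.

YXYYEX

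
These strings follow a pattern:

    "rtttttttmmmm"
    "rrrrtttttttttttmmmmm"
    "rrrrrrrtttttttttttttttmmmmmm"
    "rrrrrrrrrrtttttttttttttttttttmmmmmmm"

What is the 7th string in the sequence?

rrrrrrrrrrrrrrrrrrrtttttttttttttttttttttttttttttttmmmmmmmmmm

Each string has the form r^{3n-2} t^{4n+3} m^{n+3} (n = 1, 2, …).
At n = 7 the blocks have lengths 19, 31, 10.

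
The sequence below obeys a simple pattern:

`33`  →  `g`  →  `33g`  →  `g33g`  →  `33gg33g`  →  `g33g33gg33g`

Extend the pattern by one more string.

33gg33gg33g33gg33g

This is a Fibonacci-style word recurrence s(k) = s(k−2)·s(k−1): e.g. 33·g = 33g.
The next term joins 33gg33g and g33g33gg33g.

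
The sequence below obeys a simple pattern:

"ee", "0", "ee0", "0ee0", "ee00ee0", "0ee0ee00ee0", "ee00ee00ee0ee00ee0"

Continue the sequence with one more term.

From term 3 onward, concatenate the second-to-last term with the last: ee·0 = ee0, 0·ee0 = 0ee0, …
So term 8 is 0ee0ee00ee0·ee00ee00ee0ee00ee0.

0ee0ee00ee0ee00ee00ee0ee00ee0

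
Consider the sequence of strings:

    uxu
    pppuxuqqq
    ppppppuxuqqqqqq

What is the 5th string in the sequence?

ppppppppppppuxuqqqqqqqqqqqq

Every step adds ppp to the front and qqq to the end of the previous string.
From ppppppuxuqqqqqq, 2 further steps: ppppppuxuqqqqqq → pppppppppuxuqqqqqqqqq → (answer).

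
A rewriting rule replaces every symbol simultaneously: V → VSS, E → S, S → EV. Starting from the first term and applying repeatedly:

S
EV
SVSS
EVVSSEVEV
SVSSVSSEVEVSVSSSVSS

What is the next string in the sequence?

EVVSSEVEVVSSEVEVSVSSSVSSEVVSSEVEVEVVSSEVEV

Applying the rule to each of the 19 symbols of SVSSVSSEVEVSVSSSVSS gives the pieces EV VSS EV EV VSS EV EV S VSS S VSS EV VSS EV EV EV VSS EV EV, which concatenate to the answer.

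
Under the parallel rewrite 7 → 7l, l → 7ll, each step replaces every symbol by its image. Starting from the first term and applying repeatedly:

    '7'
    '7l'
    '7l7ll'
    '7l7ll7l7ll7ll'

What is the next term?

φ(7l7ll7l7ll7ll) expands symbol-by-symbol to 7l 7ll 7l 7ll 7ll 7l 7ll 7l 7ll 7ll 7l 7ll 7ll; joining the 13 pieces gives the next term.

7l7ll7l7ll7ll7l7ll7l7ll7ll7l7ll7ll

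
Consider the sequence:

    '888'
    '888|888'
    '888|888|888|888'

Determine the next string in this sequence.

888|888|888|888|888|888|888|888

Every step duplicates the string with '|' between the halves.
One more doubling of 888|888|888|888 gives the answer.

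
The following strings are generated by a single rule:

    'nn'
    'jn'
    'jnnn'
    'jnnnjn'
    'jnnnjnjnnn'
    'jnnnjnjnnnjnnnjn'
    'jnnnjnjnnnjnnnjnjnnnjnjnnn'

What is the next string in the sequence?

This is a Fibonacci-style word recurrence s(k) = s(k−1)·s(k−2): e.g. jn·nn = jnnn.
Continuing: jnnnjnjnnnjnnnjnjnnnjnjnnn · jnnnjnjnnnjnnnjn gives term 8.

jnnnjnjnnnjnnnjnjnnnjnjnnnjnnnjnjnnnjnnnjn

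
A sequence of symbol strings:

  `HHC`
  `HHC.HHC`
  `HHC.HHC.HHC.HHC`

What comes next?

HHC.HHC.HHC.HHC.HHC.HHC.HHC.HHC

Every step duplicates the string with '.' between the halves.
One more doubling of HHC.HHC.HHC.HHC gives the answer.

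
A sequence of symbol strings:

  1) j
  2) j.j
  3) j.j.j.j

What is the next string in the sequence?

j.j.j.j.j.j.j.j

Each string is two copies of the previous one joined by '.'.
So the next term is two copies of j.j.j.j with '.' between the halves.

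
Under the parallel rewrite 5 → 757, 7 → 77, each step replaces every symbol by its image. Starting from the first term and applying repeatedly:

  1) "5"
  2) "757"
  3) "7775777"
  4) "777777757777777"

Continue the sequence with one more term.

7777777777777775777777777777777

Applying the rule to each of the 15 symbols of 777777757777777 gives the pieces 77 77 77 77 77 77 77 757 77 77 77 77 77 77 77, which concatenate to the answer.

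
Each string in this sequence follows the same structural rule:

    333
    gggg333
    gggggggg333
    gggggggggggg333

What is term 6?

gggggggggggggggggggg333

The strings grow by a fixed prefix gggg each time.
From gggggggggggg333, 2 further steps: gggggggggggg333 → gggggggggggggggg333 → (answer).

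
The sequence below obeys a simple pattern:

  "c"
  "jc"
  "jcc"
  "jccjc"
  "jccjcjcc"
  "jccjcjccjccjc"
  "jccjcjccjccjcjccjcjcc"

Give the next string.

Each term (from the third on) is the previous term followed by the one before it: term 3 = jc·c = jcc.
The next term joins jccjcjccjccjcjccjcjcc and jccjcjccjccjc.

jccjcjccjccjcjccjcjccjccjcjccjccjc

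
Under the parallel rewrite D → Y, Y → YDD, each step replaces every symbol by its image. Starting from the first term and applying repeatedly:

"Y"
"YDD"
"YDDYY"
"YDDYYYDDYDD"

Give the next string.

Rewriting each symbol of YDDYYYDDYDD: Y→YDD, D→Y, D→Y, Y→YDD, Y→YDD, Y→YDD, D→Y, D→Y, Y→YDD, D→Y, D→Y, which concatenates to YDD Y Y YDD YDD YDD Y Y YDD Y Y.

YDDYYYDDYDDYDDYYYDDYY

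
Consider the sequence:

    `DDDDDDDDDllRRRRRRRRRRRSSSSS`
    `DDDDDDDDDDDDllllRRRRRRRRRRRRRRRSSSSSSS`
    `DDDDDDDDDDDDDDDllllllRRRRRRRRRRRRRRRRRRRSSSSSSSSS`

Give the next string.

Term n consists of 3n+3 D's, followed by 2n-2 l's, followed by 4n+3 R's, followed by 2n+1 S's, where the shown terms are n = 2, 3, 4.
For the next term, n = 5, so the run lengths are 18, 8, 23, 11.

DDDDDDDDDDDDDDDDDDllllllllRRRRRRRRRRRRRRRRRRRRRRRSSSSSSSSSSS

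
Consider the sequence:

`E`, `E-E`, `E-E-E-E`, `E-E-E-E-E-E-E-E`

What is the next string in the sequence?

E-E-E-E-E-E-E-E-E-E-E-E-E-E-E-E

Every step duplicates the string with '-' between the halves.
So the next term is two copies of E-E-E-E-E-E-E-E with '-' between the halves.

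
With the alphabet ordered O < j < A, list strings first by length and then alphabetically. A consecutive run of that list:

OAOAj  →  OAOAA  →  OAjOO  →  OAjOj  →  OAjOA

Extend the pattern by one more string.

OAjjO

The successor of OAjOA increments the rightmost position that isn't already A and resets every position after it to O.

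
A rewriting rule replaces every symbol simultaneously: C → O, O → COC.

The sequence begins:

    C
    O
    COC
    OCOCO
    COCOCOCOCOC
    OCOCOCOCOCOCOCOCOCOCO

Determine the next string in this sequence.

COCOCOCOCOCOCOCOCOCOCOCOCOCOCOCOCOCOCOCOCOC

Replace each of the 21 characters of OCOCOCOCOCOCOCOCOCOCO in place — COC O COC O COC O COC O COC O COC O COC O COC O COC O COC O COC — and concatenate.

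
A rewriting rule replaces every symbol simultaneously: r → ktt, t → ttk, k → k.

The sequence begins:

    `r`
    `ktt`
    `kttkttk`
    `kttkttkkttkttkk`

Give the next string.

φ(kttkttkkttkttkk) expands symbol-by-symbol to k ttk ttk k ttk ttk k k ttk ttk k ttk ttk k k; joining the 15 pieces gives the next term.

kttkttkkttkttkkkttkttkkttkttkkk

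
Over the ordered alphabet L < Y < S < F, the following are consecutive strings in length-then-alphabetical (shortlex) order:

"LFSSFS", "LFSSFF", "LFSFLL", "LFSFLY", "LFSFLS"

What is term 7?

LFSFYL

Continuing the enumeration 2 steps past LFSFLS: LFSFLS → LFSFLF → (answer).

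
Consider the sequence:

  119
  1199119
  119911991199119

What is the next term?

s(k+1) = s(k)·9·s(k) — each term doubles the last with '9' between the halves.
Doubling 119911991199119 with '9' between the halves:

1199119911991199119911991199119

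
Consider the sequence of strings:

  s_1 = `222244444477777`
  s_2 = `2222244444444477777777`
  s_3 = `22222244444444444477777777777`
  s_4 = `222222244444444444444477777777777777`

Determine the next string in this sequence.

The n-th term is n+3 2's then 3n+3 4's then 3n+2 7's (n = 1, 2, …).
For the next term, n = 5, so the run lengths are 8, 18, 17.

2222222244444444444444444477777777777777777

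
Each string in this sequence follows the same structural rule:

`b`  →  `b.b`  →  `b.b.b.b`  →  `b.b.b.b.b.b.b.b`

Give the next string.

Each string is two copies of the previous one joined by '.'.
One more doubling of b.b.b.b.b.b.b.b gives the answer.

b.b.b.b.b.b.b.b.b.b.b.b.b.b.b.b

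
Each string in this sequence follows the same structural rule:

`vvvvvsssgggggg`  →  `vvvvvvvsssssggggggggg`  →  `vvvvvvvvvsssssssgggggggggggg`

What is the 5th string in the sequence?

vvvvvvvvvvvvvsssssssssssgggggggggggggggggg

Reading off run lengths: v runs 5, 7, 9; s runs 3, 5, 7; g runs 6, 9, 12 — each is linear in n, where the shown terms are n = 2, 3, 4.
At n = 6 the blocks have lengths 13, 11, 18.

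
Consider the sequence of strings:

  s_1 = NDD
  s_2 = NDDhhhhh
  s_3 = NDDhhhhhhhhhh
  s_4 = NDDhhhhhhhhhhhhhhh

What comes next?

NDDhhhhhhhhhhhhhhhhhhhh

The strings grow by a fixed suffix hhhhh each time.
One more step from NDDhhhhhhhhhhhhhhh gives the answer.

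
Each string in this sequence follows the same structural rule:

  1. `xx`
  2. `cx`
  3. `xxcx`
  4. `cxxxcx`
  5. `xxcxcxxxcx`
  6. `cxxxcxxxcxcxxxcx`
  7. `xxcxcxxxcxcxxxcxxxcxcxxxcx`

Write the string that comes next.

From term 3 onward, concatenate the second-to-last term with the last: xx·cx = xxcx, cx·xxcx = cxxxcx, …
Continuing: cxxxcxxxcxcxxxcx · xxcxcxxxcxcxxxcxxxcxcxxxcx gives term 8.

cxxxcxxxcxcxxxcxxxcxcxxxcxcxxxcxxxcxcxxxcx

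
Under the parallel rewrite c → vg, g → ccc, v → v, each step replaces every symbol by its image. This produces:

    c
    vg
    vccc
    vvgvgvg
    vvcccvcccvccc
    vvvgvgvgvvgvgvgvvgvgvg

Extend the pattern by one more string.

φ(vvvgvgvgvvgvgvgvvgvgvg) expands symbol-by-symbol to v v v ccc v ccc v ccc v v ccc v ccc v ccc v v ccc v ccc v ccc; joining the 22 pieces gives the next term.

vvvcccvcccvcccvvcccvcccvcccvvcccvcccvccc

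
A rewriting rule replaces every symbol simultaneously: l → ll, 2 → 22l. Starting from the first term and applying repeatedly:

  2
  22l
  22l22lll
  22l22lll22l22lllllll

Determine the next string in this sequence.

22l22lll22l22lllllll22l22lll22l22lllllllllllllll

Applying the rule to each of the 20 symbols of 22l22lll22l22lllllll gives the pieces 22l 22l ll 22l 22l ll ll ll 22l 22l ll 22l 22l ll ll ll ll ll ll ll, which concatenate to the answer.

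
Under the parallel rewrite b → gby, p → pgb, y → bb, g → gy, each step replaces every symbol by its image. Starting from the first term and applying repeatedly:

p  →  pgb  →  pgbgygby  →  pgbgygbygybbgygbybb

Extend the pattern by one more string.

Replace each of the 19 characters of pgbgygbygybbgygbybb in place — pgb gy gby gy bb gy gby bb gy bb gby gby gy bb gy gby bb gby gby — and concatenate.

pgbgygbygybbgygbybbgybbgbygbygybbgygbybbgbygby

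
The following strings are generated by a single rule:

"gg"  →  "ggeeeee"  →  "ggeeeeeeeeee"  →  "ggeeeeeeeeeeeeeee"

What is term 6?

ggeeeeeeeeeeeeeeeeeeeeeeeee

Every step adds eeeee to the end: s(k+1) = s(k)·eeeee.
From ggeeeeeeeeeeeeeee, 2 further steps: ggeeeeeeeeeeeeeee → ggeeeeeeeeeeeeeeeeeeee → (answer).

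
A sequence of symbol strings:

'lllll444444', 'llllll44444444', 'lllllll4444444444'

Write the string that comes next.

Term n consists of n+2 l's, followed by 2n 4's, where the shown terms are n = 3, 4, 5.
For the next term, n = 6, so the run lengths are 8, 12.

llllllll444444444444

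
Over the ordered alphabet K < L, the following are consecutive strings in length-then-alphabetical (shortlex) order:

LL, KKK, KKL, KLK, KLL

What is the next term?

LKK

The successor of KLL increments the rightmost position that isn't already L and resets every position after it to K.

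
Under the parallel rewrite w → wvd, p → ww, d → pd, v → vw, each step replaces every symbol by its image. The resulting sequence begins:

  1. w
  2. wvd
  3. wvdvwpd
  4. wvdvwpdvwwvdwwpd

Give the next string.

wvdvwpdvwwvdwwpdvwwvdwvdvwpdwvdwvdwwpd

Replace each of the 16 characters of wvdvwpdvwwvdwwpd in place — wvd vw pd vw wvd ww pd vw wvd wvd vw pd wvd wvd ww pd — and concatenate.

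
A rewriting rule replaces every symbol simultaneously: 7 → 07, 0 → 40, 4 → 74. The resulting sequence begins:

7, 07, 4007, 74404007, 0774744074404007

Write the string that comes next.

40070774077474400774744074404007

Applying the rule to each of the 16 symbols of 0774744074404007 gives the pieces 40 07 07 74 07 74 74 40 07 74 74 40 74 40 40 07, which concatenate to the answer.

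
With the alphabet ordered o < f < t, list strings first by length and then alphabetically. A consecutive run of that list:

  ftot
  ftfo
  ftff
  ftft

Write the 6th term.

Continuing the enumeration 2 steps past ftft: ftft → ftto → (answer).

fttf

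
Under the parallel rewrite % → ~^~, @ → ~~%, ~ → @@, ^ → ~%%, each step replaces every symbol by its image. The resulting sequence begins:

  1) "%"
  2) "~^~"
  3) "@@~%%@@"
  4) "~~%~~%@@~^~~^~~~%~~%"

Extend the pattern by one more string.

Replace each of the 20 characters of ~~%~~%@@~^~~^~~~%~~% in place — @@ @@ ~^~ @@ @@ ~^~ ~~% ~~% @@ ~%% @@ @@ ~%% @@ @@ @@ ~^~ @@ @@ ~^~ — and concatenate.

@@@@~^~@@@@~^~~~%~~%@@~%%@@@@~%%@@@@@@~^~@@@@~^~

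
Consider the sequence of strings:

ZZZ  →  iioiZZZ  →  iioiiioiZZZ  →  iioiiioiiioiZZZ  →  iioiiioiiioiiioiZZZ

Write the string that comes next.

iioiiioiiioiiioiiioiZZZ

The strings grow by a fixed prefix iioi each time.
So the next term is iioi·iioiiioiiioiiioiZZZ.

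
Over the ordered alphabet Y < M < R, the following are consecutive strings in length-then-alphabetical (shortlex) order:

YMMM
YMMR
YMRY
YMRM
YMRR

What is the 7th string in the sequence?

Advancing 2 positions from YMRR through YMRR → YRYY reaches term 7.

YRYM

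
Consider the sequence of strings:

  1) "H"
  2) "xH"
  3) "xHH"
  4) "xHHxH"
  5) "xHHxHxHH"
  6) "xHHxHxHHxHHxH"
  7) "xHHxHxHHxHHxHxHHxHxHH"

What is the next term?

Each term (from the third on) is the previous term followed by the one before it: term 3 = xH·H = xHH.
Continuing: xHHxHxHHxHHxHxHHxHxHH · xHHxHxHHxHHxH gives term 8.

xHHxHxHHxHHxHxHHxHxHHxHHxHxHHxHHxH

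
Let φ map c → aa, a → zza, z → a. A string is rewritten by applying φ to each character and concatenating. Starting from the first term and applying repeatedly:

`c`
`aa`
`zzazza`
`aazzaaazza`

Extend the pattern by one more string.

zzazzaaazzazzazzaaazza

Rewriting each symbol of aazzaaazza: a→zza, a→zza, z→a, z→a, a→zza, a→zza, a→zza, z→a, z→a, a→zza, which concatenates to zza zza a a zza zza zza a a zza.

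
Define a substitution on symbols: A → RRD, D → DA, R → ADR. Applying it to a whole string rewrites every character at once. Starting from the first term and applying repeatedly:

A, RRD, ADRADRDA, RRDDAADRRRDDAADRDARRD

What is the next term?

ADRADRDADARRDRRDDAADRADRADRDADARRDRRDDAADRDARRDADRADRDA

φ(RRDDAADRRRDDAADRDARRD) expands symbol-by-symbol to ADR ADR DA DA RRD RRD DA ADR ADR ADR DA DA RRD RRD DA ADR DA RRD ADR ADR DA; joining the 21 pieces gives the next term.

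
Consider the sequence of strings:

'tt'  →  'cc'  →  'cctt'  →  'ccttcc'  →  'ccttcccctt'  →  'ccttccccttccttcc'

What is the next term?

This is a Fibonacci-style word recurrence s(k) = s(k−1)·s(k−2): e.g. cc·tt = cctt.
The next term joins ccttccccttccttcc and ccttcccctt.

ccttccccttccttccccttcccctt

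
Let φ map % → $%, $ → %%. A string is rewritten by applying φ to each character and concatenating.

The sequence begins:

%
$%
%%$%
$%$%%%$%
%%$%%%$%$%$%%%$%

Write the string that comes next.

Rewriting the 16 symbols of %%$%%%$%$%$%%%$% one by one yields $% $% %% $% $% $% %% $% %% $% %% $% $% $% %% $%; concatenated:

$%$%%%$%$%$%%%$%%%$%%%$%$%$%%%$%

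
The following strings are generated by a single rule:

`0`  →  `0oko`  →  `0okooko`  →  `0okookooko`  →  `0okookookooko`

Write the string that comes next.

The strings grow by a fixed suffix oko each time.
Applying this once more to 0okookookooko:

0okookookookooko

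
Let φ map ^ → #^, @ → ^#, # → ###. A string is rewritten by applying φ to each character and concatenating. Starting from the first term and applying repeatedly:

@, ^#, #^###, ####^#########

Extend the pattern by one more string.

Rewriting the 14 symbols of ####^######### one by one yields ### ### ### ### #^ ### ### ### ### ### ### ### ### ###; concatenated:

#############^###########################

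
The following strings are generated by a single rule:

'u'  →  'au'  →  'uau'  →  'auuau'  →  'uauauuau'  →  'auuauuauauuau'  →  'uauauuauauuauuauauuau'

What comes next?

Each term (from the third on) is the two preceding terms concatenated in order: term 3 = u·au = uau.
So term 8 is auuauuauauuau·uauauuauauuauuauauuau.

auuauuauauuauuauauuauauuauuauauuau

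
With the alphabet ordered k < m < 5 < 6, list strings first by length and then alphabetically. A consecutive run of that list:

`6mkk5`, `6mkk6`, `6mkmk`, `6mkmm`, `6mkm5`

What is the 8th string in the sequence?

Advancing 3 positions from 6mkm5 through 6mkm5 → 6mkm6 → 6mk5k reaches term 8.

6mk5m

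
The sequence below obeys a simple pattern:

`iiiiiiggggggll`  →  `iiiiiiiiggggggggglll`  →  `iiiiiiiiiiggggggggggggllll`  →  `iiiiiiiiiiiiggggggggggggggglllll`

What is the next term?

Each string has the form i^{2n+2} g^{3n} l^{n}, where the shown terms are n = 2, 3, 4, 5.
Setting n = 6 gives 14, 18, 6 characters in each block.

iiiiiiiiiiiiiiggggggggggggggggggllllll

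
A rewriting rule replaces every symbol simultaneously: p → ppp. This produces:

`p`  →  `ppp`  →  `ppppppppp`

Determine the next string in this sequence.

ppppppppppppppppppppppppppp

Expanding ppppppppp: p→ppp, p→ppp, p→ppp, p→ppp, p→ppp, p→ppp, p→ppp, p→ppp, p→ppp. Concatenated: ppp ppp ppp ppp ppp ppp ppp ppp ppp.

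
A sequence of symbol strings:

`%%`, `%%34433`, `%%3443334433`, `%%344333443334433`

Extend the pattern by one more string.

Every step adds 34433 to the end: s(k+1) = s(k)·34433.
Applying this once more to %%344333443334433:

%%34433344333443334433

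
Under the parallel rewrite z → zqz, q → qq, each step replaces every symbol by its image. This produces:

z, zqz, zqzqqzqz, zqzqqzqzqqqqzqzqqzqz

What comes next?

Replace each of the 20 characters of zqzqqzqzqqqqzqzqqzqz in place — zqz qq zqz qq qq zqz qq zqz qq qq qq qq zqz qq zqz qq qq zqz qq zqz — and concatenate.

zqzqqzqzqqqqzqzqqzqzqqqqqqqqzqzqqzqzqqqqzqzqqzqz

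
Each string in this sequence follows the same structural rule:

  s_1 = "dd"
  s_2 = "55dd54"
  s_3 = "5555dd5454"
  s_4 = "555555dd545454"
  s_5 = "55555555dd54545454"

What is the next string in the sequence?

s(k+1) = 55·s(k)·54, so each term gains 55 as a prefix and 54 as a suffix.
Applying this once more to 55555555dd54545454:

5555555555dd5454545454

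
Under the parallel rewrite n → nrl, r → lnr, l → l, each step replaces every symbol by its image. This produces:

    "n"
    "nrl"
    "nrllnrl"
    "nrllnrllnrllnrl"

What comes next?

nrllnrllnrllnrllnrllnrllnrllnrl

φ(nrllnrllnrllnrl) expands symbol-by-symbol to nrl lnr l l nrl lnr l l nrl lnr l l nrl lnr l; joining the 15 pieces gives the next term.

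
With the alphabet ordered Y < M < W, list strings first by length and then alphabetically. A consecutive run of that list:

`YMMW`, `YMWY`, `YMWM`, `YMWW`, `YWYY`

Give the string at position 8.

YWMY

Stepping forward 3 times from YWYY: YWYY → YWYM → YWYW, then the target.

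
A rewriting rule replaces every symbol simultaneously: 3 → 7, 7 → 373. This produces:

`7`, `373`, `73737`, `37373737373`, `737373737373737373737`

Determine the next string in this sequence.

Rewriting the 21 symbols of 737373737373737373737 one by one yields 373 7 373 7 373 7 373 7 373 7 373 7 373 7 373 7 373 7 373 7 373; concatenated:

3737373737373737373737373737373737373737373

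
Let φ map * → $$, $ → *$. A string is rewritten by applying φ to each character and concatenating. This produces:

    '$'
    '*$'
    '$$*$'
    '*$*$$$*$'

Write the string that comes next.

$$*$$$*$*$*$$$*$

Expanding *$*$$$*$: *→$$, $→*$, *→$$, $→*$, $→*$, $→*$, *→$$, $→*$. Concatenated: $$ *$ $$ *$ *$ *$ $$ *$.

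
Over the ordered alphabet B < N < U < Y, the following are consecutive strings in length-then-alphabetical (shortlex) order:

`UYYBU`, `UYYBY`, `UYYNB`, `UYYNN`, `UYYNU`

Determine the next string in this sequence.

UYYNY

The successor of UYYNU increments the rightmost position that isn't already Y and resets every position after it to B.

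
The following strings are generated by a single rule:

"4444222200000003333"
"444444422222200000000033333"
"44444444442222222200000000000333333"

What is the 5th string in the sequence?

444444444444444422222222222200000000000000033333333

Term n consists of 3n-2 4's, followed by 2n 2's, followed by 2n+3 0's, followed by n+2 3's, where the shown terms are n = 2, 3, 4.
At n = 6 the blocks have lengths 16, 12, 15, 8.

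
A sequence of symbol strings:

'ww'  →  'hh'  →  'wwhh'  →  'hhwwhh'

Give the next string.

wwhhhhwwhh

Each term (from the third on) is the two preceding terms concatenated in order: term 3 = ww·hh = wwhh.
The next term joins wwhh and hhwwhh.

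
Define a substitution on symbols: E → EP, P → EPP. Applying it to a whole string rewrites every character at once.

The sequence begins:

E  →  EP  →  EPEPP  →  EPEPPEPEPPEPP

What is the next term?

EPEPPEPEPPEPPEPEPPEPEPPEPPEPEPPEPP

φ(EPEPPEPEPPEPP) expands symbol-by-symbol to EP EPP EP EPP EPP EP EPP EP EPP EPP EP EPP EPP; joining the 13 pieces gives the next term.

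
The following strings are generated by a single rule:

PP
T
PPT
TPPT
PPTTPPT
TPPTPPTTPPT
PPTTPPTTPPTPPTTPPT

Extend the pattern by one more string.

Each term (from the third on) is the two preceding terms concatenated in order: term 3 = PP·T = PPT.
The next term joins TPPTPPTTPPT and PPTTPPTTPPTPPTTPPT.

TPPTPPTTPPTPPTTPPTTPPTPPTTPPT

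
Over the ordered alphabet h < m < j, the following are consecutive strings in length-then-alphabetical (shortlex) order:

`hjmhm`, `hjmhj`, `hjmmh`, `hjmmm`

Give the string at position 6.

hjmjh

Continuing the enumeration 2 steps past hjmmm: hjmmm → hjmmj → (answer).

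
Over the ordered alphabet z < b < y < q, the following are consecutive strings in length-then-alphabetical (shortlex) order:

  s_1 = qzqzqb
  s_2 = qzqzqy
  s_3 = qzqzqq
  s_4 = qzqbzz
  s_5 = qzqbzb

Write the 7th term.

Advancing 2 positions from qzqbzb through qzqbzb → qzqbzy reaches term 7.

qzqbzq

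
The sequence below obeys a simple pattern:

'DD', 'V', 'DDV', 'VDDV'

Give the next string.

This is a Fibonacci-style word recurrence s(k) = s(k−2)·s(k−1): e.g. DD·V = DDV.
Continuing: DDV · VDDV gives term 5.

DDVVDDV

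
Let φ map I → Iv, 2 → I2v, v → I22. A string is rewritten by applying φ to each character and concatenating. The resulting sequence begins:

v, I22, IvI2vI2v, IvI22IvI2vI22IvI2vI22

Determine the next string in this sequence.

φ(IvI22IvI2vI22IvI2vI22) expands symbol-by-symbol to Iv I22 Iv I2v I2v Iv I22 Iv I2v I22 Iv I2v I2v Iv I22 Iv I2v I22 Iv I2v I2v; joining the 21 pieces gives the next term.

IvI22IvI2vI2vIvI22IvI2vI22IvI2vI2vIvI22IvI2vI22IvI2vI2v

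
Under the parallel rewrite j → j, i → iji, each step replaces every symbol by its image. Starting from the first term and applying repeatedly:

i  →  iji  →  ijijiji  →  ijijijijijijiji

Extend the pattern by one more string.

ijijijijijijijijijijijijijijiji

Replace each of the 15 characters of ijijijijijijiji in place — iji j iji j iji j iji j iji j iji j iji j iji — and concatenate.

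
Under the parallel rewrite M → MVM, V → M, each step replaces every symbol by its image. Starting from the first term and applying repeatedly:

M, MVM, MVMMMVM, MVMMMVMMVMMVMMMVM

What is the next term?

Applying the rule to each of the 17 symbols of MVMMMVMMVMMVMMMVM gives the pieces MVM M MVM MVM MVM M MVM MVM M MVM MVM M MVM MVM MVM M MVM, which concatenate to the answer.

MVMMMVMMVMMVMMMVMMVMMMVMMVMMMVMMVMMVMMMVM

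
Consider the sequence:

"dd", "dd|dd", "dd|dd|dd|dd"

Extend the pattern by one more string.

s(k+1) = s(k)·|·s(k) — each term doubles the last with '|' between the halves.
So the next term is two copies of dd|dd|dd|dd with '|' between the halves.

dd|dd|dd|dd|dd|dd|dd|dd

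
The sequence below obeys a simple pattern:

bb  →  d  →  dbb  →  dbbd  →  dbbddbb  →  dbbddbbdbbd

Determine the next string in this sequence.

This is a Fibonacci-style word recurrence s(k) = s(k−1)·s(k−2): e.g. d·bb = dbb.
The next term joins dbbddbbdbbd and dbbddbb.

dbbddbbdbbddbbddbb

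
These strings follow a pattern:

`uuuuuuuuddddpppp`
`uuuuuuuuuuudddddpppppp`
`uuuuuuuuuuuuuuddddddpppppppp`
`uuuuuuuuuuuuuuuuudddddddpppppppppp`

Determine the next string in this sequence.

uuuuuuuuuuuuuuuuuuuuddddddddpppppppppppp

Each string has the form u^{3n-1} d^{n+1} p^{2n-2}, where the shown terms are n = 3, 4, 5, 6.
For the next term, n = 7, so the run lengths are 20, 8, 12.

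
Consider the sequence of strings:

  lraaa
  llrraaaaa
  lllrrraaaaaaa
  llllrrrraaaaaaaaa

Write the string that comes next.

lllllrrrrraaaaaaaaaaa

Term n consists of n l's, followed by n r's, followed by 2n+1 a's (n = 1, 2, …).
For the next term, n = 5, so the run lengths are 5, 5, 11.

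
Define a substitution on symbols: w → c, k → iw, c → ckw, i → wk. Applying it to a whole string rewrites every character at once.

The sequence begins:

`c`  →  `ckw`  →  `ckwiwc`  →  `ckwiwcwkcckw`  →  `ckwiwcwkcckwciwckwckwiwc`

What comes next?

Applying the rule to each of the 24 symbols of ckwiwcwkcckwciwckwckwiwc gives the pieces ckw iw c wk c ckw c iw ckw ckw iw c ckw wk c ckw iw c ckw iw c wk c ckw, which concatenate to the answer.

ckwiwcwkcckwciwckwckwiwcckwwkcckwiwcckwiwcwkcckw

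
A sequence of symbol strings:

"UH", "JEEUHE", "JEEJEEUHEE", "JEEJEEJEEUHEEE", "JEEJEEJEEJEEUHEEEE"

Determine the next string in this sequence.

s(k+1) = JEE·s(k)·E, so each term gains JEE as a prefix and E as a suffix.
So the next term is JEE·JEEJEEJEEJEEUHEEEE·E.

JEEJEEJEEJEEJEEUHEEEEE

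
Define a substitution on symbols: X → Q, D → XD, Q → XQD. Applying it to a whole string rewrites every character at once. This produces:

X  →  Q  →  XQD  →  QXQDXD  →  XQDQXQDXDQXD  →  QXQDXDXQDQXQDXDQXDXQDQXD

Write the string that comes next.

Applying the rule to each of the 24 symbols of QXQDXDXQDQXQDXDQXDXQDQXD gives the pieces XQD Q XQD XD Q XD Q XQD XD XQD Q XQD XD Q XD XQD Q XD Q XQD XD XQD Q XD, which concatenate to the answer.

XQDQXQDXDQXDQXQDXDXQDQXQDXDQXDXQDQXDQXQDXDXQDQXD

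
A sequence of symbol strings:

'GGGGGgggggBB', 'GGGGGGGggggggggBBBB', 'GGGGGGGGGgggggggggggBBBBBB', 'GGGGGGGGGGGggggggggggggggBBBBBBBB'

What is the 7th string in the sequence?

GGGGGGGGGGGGGGGGGgggggggggggggggggggggggBBBBBBBBBBBBBB

Each string has the form G^{2n+3} g^{3n+2} B^{2n} (n = 1, 2, …).
Setting n = 7 gives 17, 23, 14 characters in each block.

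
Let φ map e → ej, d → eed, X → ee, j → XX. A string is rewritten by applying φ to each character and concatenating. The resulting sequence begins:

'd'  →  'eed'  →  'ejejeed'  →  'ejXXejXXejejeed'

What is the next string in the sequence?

Replace each of the 15 characters of ejXXejXXejejeed in place — ej XX ee ee ej XX ee ee ej XX ej XX ej ej eed — and concatenate.

ejXXeeeeejXXeeeeejXXejXXejejeed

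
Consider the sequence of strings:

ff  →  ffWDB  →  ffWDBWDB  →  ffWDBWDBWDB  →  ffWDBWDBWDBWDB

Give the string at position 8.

The strings grow by a fixed suffix WDB each time.
From ffWDBWDBWDBWDB, 3 further steps: ffWDBWDBWDBWDB → ffWDBWDBWDBWDBWDB → ffWDBWDBWDBWDBWDBWDB → (answer).

ffWDBWDBWDBWDBWDBWDBWDB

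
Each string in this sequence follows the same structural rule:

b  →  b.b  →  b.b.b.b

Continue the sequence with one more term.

Each string is two copies of the previous one joined by '.'.
Doubling b.b.b.b with '.' between the halves:

b.b.b.b.b.b.b.b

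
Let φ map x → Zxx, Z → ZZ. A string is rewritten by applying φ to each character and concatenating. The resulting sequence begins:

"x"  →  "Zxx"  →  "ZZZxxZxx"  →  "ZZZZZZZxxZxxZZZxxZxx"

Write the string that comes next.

Replace each of the 20 characters of ZZZZZZZxxZxxZZZxxZxx in place — ZZ ZZ ZZ ZZ ZZ ZZ ZZ Zxx Zxx ZZ Zxx Zxx ZZ ZZ ZZ Zxx Zxx ZZ Zxx Zxx — and concatenate.

ZZZZZZZZZZZZZZZxxZxxZZZxxZxxZZZZZZZxxZxxZZZxxZxx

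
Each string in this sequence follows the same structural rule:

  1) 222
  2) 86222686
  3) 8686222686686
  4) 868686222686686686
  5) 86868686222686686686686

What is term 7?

s(k+1) = 86·s(k)·686, so each term gains 86 as a prefix and 686 as a suffix.
From 86868686222686686686686, 2 further steps: 86868686222686686686686 → 8686868686222686686686686686 → (answer).

868686868686222686686686686686686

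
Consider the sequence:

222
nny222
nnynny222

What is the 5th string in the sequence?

The strings grow by a fixed prefix nny each time.
From nnynny222, 2 further steps: nnynny222 → nnynnynny222 → (answer).

nnynnynnynny222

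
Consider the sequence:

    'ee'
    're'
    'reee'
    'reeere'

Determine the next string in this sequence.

From term 3 onward, concatenate the last term with the second-to-last: re·ee = reee, reee·re = reeere, …
So term 5 is reeere·reee.

reeerereee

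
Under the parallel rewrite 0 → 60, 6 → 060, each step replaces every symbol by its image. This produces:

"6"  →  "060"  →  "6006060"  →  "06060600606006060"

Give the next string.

Replace each of the 17 characters of 06060600606006060 in place — 60 060 60 060 60 060 60 60 060 60 060 60 60 060 60 060 60 — and concatenate.

60060600606006060600606006060600606006060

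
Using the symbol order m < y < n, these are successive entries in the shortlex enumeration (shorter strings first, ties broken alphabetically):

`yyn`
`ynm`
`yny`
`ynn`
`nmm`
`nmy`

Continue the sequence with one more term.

Find the rightmost character of nmy below n, bump it to the next letter, and reset everything to its right to m.

nmn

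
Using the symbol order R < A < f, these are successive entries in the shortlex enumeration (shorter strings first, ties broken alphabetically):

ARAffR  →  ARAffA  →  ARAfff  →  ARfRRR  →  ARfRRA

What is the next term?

ARfRRf

Find the rightmost character of ARfRRA below f, bump it to the next letter, and reset everything to its right to R.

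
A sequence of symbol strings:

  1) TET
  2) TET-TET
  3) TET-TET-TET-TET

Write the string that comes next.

TET-TET-TET-TET-TET-TET-TET-TET

Each string is two copies of the previous one joined by '-'.
So the next term is two copies of TET-TET-TET-TET with '-' between the halves.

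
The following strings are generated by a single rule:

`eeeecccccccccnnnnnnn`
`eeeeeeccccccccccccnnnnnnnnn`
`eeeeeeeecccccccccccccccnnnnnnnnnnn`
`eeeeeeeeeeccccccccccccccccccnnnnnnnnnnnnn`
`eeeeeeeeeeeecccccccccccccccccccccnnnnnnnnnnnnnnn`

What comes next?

Reading off run lengths: e runs 4, 6, 8, 10, 12; c runs 9, 12, 15, 18, 21; n runs 7, 9, 11, 13, 15 — each is linear in n, where the shown terms are n = 2, 3, 4, 5, 6.
Setting n = 7 gives 14, 24, 17 characters in each block.

eeeeeeeeeeeeeeccccccccccccccccccccccccnnnnnnnnnnnnnnnnn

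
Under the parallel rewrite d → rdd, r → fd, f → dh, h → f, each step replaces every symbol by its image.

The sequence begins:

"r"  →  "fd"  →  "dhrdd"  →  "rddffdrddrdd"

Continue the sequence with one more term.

fdrddrdddhdhrddfdrddrddfdrddrdd

Apply φ to rddffdrddrdd symbol by symbol: r→fd, d→rdd, d→rdd, f→dh, f→dh, d→rdd, r→fd, d→rdd, d→rdd, r→fd, d→rdd, d→rdd; joined: fd rdd rdd dh dh rdd fd rdd rdd fd rdd rdd.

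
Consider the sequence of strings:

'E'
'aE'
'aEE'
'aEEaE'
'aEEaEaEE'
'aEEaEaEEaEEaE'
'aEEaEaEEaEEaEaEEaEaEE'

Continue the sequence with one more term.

From term 3 onward, concatenate the last term with the second-to-last: aE·E = aEE, aEE·aE = aEEaE, …
Continuing: aEEaEaEEaEEaEaEEaEaEE · aEEaEaEEaEEaE gives term 8.

aEEaEaEEaEEaEaEEaEaEEaEEaEaEEaEEaE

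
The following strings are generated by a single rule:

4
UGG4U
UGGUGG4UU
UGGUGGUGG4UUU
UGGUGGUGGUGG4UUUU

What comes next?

UGGUGGUGGUGGUGG4UUUUU

Each term wraps the previous one in UGG on the left and U on the right.
One more step from UGGUGGUGGUGG4UUUU gives the answer.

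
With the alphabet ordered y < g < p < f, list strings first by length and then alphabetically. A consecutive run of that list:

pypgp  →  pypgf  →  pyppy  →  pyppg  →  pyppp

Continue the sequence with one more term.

Find the rightmost character of pyppp below f, bump it to the next letter, and reset everything to its right to y.

pyppf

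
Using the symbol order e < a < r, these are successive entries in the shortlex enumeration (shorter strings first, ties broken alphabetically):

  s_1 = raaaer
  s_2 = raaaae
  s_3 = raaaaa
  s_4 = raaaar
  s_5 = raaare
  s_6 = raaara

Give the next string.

raaarr

Treat raaara as a base-3 numeral over the given alphabet and add one, carrying through any trailing r's.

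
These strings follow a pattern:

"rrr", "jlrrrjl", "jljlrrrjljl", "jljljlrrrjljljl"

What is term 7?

jljljljljljlrrrjljljljljljl

Each term wraps the previous one in jl on the left and jl on the right.
From jljljlrrrjljljl, 3 further steps: jljljlrrrjljljl → jljljljlrrrjljljljl → jljljljljlrrrjljljljljl → (answer).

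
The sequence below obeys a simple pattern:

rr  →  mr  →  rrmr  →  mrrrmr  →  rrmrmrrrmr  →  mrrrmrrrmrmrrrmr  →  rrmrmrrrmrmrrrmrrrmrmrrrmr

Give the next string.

This is a Fibonacci-style word recurrence s(k) = s(k−2)·s(k−1): e.g. rr·mr = rrmr.
Continuing: mrrrmrrrmrmrrrmr · rrmrmrrrmrmrrrmrrrmrmrrrmr gives term 8.

mrrrmrrrmrmrrrmrrrmrmrrrmrmrrrmrrrmrmrrrmr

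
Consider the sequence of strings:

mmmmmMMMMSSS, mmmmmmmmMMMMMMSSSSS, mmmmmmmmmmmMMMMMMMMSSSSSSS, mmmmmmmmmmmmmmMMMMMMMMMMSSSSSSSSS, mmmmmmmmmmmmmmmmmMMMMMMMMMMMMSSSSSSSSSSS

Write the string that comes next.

Term n consists of 3n+2 m's, followed by 2n+2 M's, followed by 2n+1 S's (n = 1, 2, …).
At n = 6 the blocks have lengths 20, 14, 13.

mmmmmmmmmmmmmmmmmmmmMMMMMMMMMMMMMMSSSSSSSSSSSSS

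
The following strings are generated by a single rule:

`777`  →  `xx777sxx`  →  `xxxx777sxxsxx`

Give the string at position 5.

xxxxxxxx777sxxsxxsxxsxx

s(k+1) = xx·s(k)·sxx, so each term gains xx as a prefix and sxx as a suffix.
From xxxx777sxxsxx, 2 further steps: xxxx777sxxsxx → xxxxxx777sxxsxxsxx → (answer).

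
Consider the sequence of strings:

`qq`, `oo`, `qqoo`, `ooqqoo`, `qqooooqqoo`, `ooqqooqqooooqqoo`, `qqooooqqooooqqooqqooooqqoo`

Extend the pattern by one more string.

Each term (from the third on) is the two preceding terms concatenated in order: term 3 = qq·oo = qqoo.
So term 8 is ooqqooqqooooqqoo·qqooooqqooooqqooqqooooqqoo.

ooqqooqqooooqqooqqooooqqooooqqooqqooooqqoo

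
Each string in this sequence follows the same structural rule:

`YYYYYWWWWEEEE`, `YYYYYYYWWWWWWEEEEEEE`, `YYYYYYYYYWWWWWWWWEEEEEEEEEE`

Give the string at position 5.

The n-th term is 2n+1 Y's then 2n W's then 3n-2 E's, where the shown terms are n = 2, 3, 4.
At n = 6 the blocks have lengths 13, 12, 16.

YYYYYYYYYYYYYWWWWWWWWWWWWEEEEEEEEEEEEEEEE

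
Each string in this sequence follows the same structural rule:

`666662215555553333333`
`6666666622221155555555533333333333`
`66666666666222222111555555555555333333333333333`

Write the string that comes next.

Reading off run lengths: 6 runs 5, 8, 11; 2 runs 2, 4, 6; 1 runs 1, 2, 3; 5 runs 6, 9, 12; 3 runs 7, 11, 15 — each is linear in n, where the shown terms are n = 2, 3, 4.
Setting n = 5 gives 14, 8, 4, 15, 19 characters in each block.

666666666666662222222211115555555555555553333333333333333333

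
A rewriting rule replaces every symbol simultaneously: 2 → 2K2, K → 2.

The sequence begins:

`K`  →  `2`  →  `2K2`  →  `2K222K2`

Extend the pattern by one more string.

Expanding 2K222K2: 2→2K2, K→2, 2→2K2, 2→2K2, 2→2K2, K→2, 2→2K2. Concatenated: 2K2 2 2K2 2K2 2K2 2 2K2.

2K222K22K22K222K2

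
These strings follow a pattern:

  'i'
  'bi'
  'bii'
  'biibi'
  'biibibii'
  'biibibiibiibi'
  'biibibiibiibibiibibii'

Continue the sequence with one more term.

biibibiibiibibiibibiibiibibiibiibi

From term 3 onward, concatenate the last term with the second-to-last: bi·i = bii, bii·bi = biibi, …
So term 8 is biibibiibiibibiibibii·biibibiibiibi.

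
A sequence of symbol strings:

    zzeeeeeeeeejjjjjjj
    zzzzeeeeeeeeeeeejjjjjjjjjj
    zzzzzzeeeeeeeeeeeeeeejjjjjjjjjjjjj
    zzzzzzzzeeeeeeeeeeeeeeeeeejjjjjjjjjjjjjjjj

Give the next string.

zzzzzzzzzzeeeeeeeeeeeeeeeeeeeeejjjjjjjjjjjjjjjjjjj

Each string has the form z^{2n-2} e^{3n+3} j^{3n+1}, where the shown terms are n = 2, 3, 4, 5.
Setting n = 6 gives 10, 21, 19 characters in each block.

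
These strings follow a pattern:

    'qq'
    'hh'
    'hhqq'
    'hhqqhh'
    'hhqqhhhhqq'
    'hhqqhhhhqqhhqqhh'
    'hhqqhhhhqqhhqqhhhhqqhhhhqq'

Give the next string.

hhqqhhhhqqhhqqhhhhqqhhhhqqhhqqhhhhqqhhqqhh

Each term (from the third on) is the previous term followed by the one before it: term 3 = hh·qq = hhqq.
The next term joins hhqqhhhhqqhhqqhhhhqqhhhhqq and hhqqhhhhqqhhqqhh.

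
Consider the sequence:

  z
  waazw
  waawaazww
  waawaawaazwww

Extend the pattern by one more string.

Every step adds waa to the front and w to the end of the previous string.
Applying this once more to waawaawaazwww:

waawaawaawaazwwww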